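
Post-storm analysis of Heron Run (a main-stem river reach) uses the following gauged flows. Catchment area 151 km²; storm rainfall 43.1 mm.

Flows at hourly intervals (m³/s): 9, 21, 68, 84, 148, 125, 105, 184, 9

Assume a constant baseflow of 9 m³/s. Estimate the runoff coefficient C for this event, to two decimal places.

ΣQ_DR = 672.0 m³/s; V = ΣQ_DR·Δt = 2.419 × 10^6 m³.
Runoff depth d = V / A = 16.02 mm.
C = d / P = 16.02 / 43.1 = 0.37.

C ≈ 0.37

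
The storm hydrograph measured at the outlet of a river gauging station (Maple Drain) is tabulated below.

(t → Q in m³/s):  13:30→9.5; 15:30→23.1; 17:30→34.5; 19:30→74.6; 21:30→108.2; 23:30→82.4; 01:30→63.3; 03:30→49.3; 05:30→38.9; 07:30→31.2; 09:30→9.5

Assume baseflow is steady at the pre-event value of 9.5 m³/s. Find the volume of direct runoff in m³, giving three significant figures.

Direct-runoff ordinates (Q − Q_b): 0.0, 13.6, 25.0, 65.1, 98.7, 72.9, 53.8, 39.8, 29.4, 21.7, 0.0 m³/s.
ΣQ_DR = 420.0 m³/s.
With Δt = 2 h = 7200 s, V = ΣQ_DR · Δt = 420.0 × 7200 = 3.02 × 10^6 m³.

V ≈ 3.02 × 10^6 m³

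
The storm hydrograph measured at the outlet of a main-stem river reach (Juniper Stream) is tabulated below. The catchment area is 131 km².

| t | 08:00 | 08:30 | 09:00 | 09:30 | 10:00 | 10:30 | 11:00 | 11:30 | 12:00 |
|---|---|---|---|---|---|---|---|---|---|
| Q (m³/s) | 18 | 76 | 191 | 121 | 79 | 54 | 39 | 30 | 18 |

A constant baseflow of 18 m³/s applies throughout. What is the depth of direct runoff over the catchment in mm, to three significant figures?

Direct runoff: 0.0, 58.0, 173.0, 103.0, 61.0, 36.0, 21.0, 12.0, 0.0 m³/s; ΣQ_DR = 464.0 m³/s.
V = ΣQ_DR · Δt = 464.0 × 1800 s = 8.352 × 10^5 m³.
Over A = 131 km², depth = V / A = 6.38 mm.

d ≈ 6.38 mm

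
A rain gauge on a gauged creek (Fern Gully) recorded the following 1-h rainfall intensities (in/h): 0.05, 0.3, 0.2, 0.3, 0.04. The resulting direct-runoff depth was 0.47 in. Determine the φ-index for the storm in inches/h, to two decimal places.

φ ≈ 0.11 in/h

Only the 3 blocks with intensity above φ contribute runoff: 0.3, 0.2, 0.3 in/h.
Σ(I−φ)·Δt = d  ⇒  (0.3+0.2+0.3 − 3φ)·1 = 0.47
φ = (0.8000 − 0.47/1) / 3 = 0.11 in/h.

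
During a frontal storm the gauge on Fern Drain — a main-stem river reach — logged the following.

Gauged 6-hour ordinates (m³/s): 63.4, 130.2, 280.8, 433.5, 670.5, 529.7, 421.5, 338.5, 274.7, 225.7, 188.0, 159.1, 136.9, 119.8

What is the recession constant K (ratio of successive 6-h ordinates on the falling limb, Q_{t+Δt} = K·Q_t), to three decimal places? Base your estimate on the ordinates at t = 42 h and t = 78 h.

Using the recession-limb readings at t = 42 h and t = 78 h: Q falls from 338.5 to 119.8 m³/s over 6 intervals.
K = (Q₂/Q₁)^(1/6) = (119.8/338.5)^(1/6) = 0.841.

K ≈ 0.841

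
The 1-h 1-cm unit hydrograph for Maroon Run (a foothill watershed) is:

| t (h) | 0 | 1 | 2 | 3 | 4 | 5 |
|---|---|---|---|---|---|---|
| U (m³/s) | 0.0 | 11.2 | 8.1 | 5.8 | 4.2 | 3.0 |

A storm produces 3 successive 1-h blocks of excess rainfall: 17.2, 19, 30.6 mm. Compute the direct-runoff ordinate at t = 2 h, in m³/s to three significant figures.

Q ≈ 35.2 m³/s

By discrete convolution, Q_j = Σ (P_i / 10 mm) · U_{j−i}.
At t = 2 h (j=2): Q = (17.2/10)·8.1 + (19/10)·11.2 + (30.6/10)·0.0 = 35.2 m³/s.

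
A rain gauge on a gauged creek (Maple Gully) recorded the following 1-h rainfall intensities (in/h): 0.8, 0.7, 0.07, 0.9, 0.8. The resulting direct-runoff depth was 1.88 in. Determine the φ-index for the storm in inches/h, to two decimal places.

φ ≈ 0.33 in/h

Only the 4 blocks with intensity above φ contribute runoff: 0.8, 0.7, 0.9, 0.8 in/h.
Σ(I−φ)·Δt = d  ⇒  (0.8+0.7+0.9+0.8 − 4φ)·1 = 1.88
φ = (3.200 − 1.88/1) / 4 = 0.33 in/h.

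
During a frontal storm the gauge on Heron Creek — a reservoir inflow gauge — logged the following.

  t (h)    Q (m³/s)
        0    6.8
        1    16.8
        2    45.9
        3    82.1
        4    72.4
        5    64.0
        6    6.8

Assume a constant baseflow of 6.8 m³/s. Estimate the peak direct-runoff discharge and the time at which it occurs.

Q_p = 75.3 m³/s at t = 3 h

Subtracting baseflow gives direct-runoff ordinates: 0.0, 10.0, 39.1, 75.3, 65.6, 57.2, 0.0 m³/s.
The maximum is 75.3 m³/s, occurring at the reading for t = 3 h.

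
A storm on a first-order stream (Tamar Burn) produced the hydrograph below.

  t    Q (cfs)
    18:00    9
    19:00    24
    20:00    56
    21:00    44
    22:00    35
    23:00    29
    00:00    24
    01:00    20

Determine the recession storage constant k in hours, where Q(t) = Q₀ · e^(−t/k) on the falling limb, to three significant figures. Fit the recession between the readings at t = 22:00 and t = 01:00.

k ≈ 5.36 h

On the falling limb, Q drops from 35 to 20 cfs between t = 22:00 and t = 01:00 (Δt = 3 h).
k = −Δt / ln(Q₂/Q₁) = −3 / ln(20/35) = 5.36 h.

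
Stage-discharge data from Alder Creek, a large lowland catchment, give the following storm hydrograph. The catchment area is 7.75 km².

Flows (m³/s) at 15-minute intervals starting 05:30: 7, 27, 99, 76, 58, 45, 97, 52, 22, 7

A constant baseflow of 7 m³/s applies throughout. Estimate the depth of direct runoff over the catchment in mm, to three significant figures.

Direct runoff: 0.0, 20.0, 92.0, 69.0, 51.0, 38.0, 90.0, 45.0, 15.0, 0.0 m³/s; ΣQ_DR = 420.0 m³/s.
V = ΣQ_DR · Δt = 420.0 × 900 s = 3.780 × 10^5 m³.
Over A = 7.75 km², depth = V / A = 48.8 mm.

d ≈ 48.8 mm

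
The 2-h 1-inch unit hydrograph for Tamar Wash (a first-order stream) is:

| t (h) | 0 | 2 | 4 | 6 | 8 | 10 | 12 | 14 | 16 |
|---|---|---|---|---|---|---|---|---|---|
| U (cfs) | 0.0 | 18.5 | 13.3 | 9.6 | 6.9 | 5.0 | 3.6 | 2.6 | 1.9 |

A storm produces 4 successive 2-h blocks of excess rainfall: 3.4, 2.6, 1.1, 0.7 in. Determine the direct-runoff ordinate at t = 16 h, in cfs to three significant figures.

Q ≈ 20.7 cfs

By discrete convolution, Q_j = Σ (P_i / 1 in) · U_{j−i}.
At t = 16 h (j=8): Q = (3.4/1)·1.9 + (2.6/1)·2.6 + (1.1/1)·3.6 + (0.7/1)·5.0 = 20.7 cfs.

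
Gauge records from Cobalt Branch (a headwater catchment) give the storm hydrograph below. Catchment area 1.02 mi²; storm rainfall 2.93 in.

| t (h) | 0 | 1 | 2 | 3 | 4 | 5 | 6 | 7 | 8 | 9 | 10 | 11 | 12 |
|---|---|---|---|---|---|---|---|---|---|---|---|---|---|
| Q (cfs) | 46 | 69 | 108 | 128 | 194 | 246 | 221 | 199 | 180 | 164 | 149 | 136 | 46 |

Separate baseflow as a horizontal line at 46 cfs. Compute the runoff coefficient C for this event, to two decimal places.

ΣQ_DR = 1288 cfs; V = ΣQ_DR·Δt = 4.637 × 10^6 ft³.
Runoff depth d = V / A = 1.957 in.
C = d / P = 1.957 / 2.93 = 0.67.

C ≈ 0.67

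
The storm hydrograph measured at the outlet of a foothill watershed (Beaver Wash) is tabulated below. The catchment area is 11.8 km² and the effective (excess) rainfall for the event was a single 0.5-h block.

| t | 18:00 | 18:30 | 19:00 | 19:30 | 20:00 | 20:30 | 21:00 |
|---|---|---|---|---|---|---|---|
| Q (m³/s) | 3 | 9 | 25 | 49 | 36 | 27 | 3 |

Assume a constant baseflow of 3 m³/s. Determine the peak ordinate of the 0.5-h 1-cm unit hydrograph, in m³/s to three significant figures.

U_p ≈ 23.0 m³/s

Direct runoff: 0.0, 6.0, 22.0, 46.0, 33.0, 24.0, 0.0 m³/s; ΣQ_DR = 131.0 m³/s, peak = 46.0 m³/s.
Runoff depth d = ΣQ_DR·Δt / A = 131.0 × 1800 / (11.8 km²) = 19.98 mm.
The 1-cm UH is the DRH scaled by (10 mm)/d, so U_p = 46.0 × 10/19.98 = 23.0 m³/s.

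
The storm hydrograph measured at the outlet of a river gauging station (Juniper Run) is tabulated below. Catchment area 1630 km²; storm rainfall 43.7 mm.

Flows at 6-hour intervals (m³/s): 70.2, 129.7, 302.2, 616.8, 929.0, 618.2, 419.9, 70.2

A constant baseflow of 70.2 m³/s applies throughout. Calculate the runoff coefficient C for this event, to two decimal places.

C ≈ 0.79

ΣQ_DR = 2595 m³/s; V = ΣQ_DR·Δt = 5.604 × 10^7 m³.
Runoff depth d = V / A = 34.38 mm.
C = d / P = 34.38 / 43.7 = 0.79.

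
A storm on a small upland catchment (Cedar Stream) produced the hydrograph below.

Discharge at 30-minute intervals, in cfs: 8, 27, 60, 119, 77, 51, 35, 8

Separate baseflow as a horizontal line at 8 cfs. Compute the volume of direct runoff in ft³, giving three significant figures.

V ≈ 5.78 × 10^5 ft³

Direct-runoff ordinates (Q − Q_b): 0.0, 19.0, 52.0, 111.0, 69.0, 43.0, 27.0, 0.0 cfs.
ΣQ_DR = 321.0 cfs.
With Δt = 0.5 h = 1800 s, V = ΣQ_DR · Δt = 321.0 × 1800 = 5.78 × 10^5 ft³.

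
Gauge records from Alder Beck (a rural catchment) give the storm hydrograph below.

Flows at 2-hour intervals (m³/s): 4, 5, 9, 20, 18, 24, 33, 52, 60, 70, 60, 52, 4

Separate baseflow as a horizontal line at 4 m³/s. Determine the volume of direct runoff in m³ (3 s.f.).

V ≈ 2.58 × 10^6 m³

Direct-runoff ordinates (Q − Q_b): 0.0, 1.0, 5.0, 16.0, 14.0, 20.0, 29.0, 48.0, 56.0, 66.0, 56.0, 48.0, 0.0 m³/s.
ΣQ_DR = 359.0 m³/s.
With Δt = 2 h = 7200 s, V = ΣQ_DR · Δt = 359.0 × 7200 = 2.58 × 10^6 m³.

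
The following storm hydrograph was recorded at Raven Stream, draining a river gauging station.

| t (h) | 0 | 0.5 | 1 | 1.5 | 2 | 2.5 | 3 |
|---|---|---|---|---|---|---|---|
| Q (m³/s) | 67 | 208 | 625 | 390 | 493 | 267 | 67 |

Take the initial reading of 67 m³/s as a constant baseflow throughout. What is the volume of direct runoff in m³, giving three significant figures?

V ≈ 2.97 × 10^6 m³

Direct-runoff ordinates (Q − Q_b): 0.0, 141.0, 558.0, 323.0, 426.0, 200.0, 0.0 m³/s.
ΣQ_DR = 1648 m³/s.
With Δt = 0.5 h = 1800 s, V = ΣQ_DR · Δt = 1648 × 1800 = 2.97 × 10^6 m³.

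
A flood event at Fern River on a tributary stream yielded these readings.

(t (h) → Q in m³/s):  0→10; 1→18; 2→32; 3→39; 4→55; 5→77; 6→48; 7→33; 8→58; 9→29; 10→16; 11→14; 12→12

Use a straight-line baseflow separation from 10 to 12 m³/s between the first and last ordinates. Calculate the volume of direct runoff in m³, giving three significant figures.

V ≈ 1.07 × 10^6 m³

Direct-runoff ordinates (Q − Q_b): 0.00, 7.83, 21.67, 28.50, 44.33, 66.17, 37.00, 21.83, 46.67, 17.50, 4.33, 2.17, 0.00 m³/s.
ΣQ_DR = 298.0 m³/s.
With Δt = 1 h = 3600 s, V = ΣQ_DR · Δt = 298.0 × 3600 = 1.07 × 10^6 m³.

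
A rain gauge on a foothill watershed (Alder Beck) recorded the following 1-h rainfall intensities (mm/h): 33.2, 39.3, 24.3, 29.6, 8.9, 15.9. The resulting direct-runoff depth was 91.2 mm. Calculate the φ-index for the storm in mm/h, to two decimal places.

φ ≈ 10.22 mm/h

Only the 5 blocks with intensity above φ contribute runoff: 33.2, 39.3, 24.3, 29.6, 15.9 mm/h.
Σ(I−φ)·Δt = d  ⇒  (33.2+39.3+24.3+29.6+15.9 − 5φ)·1 = 91.2
φ = (142.3 − 91.2/1) / 5 = 10.22 mm/h.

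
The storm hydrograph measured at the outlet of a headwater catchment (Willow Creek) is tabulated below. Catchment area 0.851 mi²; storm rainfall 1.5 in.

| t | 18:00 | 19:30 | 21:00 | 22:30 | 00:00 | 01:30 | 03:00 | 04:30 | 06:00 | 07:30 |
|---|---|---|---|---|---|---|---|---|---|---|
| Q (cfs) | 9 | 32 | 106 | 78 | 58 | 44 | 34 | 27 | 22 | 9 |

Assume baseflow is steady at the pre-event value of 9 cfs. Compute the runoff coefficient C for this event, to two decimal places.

ΣQ_DR = 329.0 cfs; V = ΣQ_DR·Δt = 1.777 × 10^6 ft³.
Runoff depth d = V / A = 0.8986 in.
C = d / P = 0.8986 / 1.5 = 0.60.

C ≈ 0.60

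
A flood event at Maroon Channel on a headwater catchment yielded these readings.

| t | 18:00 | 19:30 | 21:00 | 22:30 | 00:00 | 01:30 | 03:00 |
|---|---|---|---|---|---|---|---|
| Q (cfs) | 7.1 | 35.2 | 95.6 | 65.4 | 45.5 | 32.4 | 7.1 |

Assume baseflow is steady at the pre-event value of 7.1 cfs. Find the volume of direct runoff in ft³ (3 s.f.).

V ≈ 1.29 × 10^6 ft³

Direct-runoff ordinates (Q − Q_b): 0.0, 28.1, 88.5, 58.3, 38.4, 25.3, 0.0 cfs.
ΣQ_DR = 238.6 cfs.
With Δt = 1.5 h = 5400 s, V = ΣQ_DR · Δt = 238.6 × 5400 = 1.29 × 10^6 ft³.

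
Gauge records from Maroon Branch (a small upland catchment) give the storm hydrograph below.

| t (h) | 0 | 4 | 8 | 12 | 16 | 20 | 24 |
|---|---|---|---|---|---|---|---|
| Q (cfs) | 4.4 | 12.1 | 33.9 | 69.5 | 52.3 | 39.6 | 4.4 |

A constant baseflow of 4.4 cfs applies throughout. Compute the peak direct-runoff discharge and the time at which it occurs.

Q_p = 65.1 cfs at t = 12 h

Subtracting baseflow gives direct-runoff ordinates: 0.0, 7.7, 29.5, 65.1, 47.9, 35.2, 0.0 cfs.
The maximum is 65.1 cfs, occurring at the reading for t = 12 h.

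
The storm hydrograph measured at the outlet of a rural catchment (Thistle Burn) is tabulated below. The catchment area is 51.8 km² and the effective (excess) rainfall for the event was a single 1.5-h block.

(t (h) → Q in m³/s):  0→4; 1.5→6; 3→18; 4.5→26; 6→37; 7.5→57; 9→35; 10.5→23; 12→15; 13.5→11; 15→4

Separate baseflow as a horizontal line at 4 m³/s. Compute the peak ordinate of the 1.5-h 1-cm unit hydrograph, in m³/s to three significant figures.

Direct runoff: 0.0, 2.0, 14.0, 22.0, 33.0, 53.0, 31.0, 19.0, 11.0, 7.0, 0.0 m³/s; ΣQ_DR = 192.0 m³/s, peak = 53.0 m³/s.
Runoff depth d = ΣQ_DR·Δt / A = 192.0 × 5400 / (51.8 km²) = 20.02 mm.
The 1-cm UH is the DRH scaled by (10 mm)/d, so U_p = 53.0 × 10/20.02 = 26.5 m³/s.

U_p ≈ 26.5 m³/s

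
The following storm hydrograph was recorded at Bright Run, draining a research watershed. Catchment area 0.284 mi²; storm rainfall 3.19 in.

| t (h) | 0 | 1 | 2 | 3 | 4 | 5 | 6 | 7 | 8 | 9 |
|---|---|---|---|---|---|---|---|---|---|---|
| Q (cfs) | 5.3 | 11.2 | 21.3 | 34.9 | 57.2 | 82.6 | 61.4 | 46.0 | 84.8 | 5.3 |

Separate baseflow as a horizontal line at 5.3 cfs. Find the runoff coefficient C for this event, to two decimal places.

ΣQ_DR = 357.0 cfs; V = ΣQ_DR·Δt = 1.285 × 10^6 ft³.
Runoff depth d = V / A = 1.948 in.
C = d / P = 1.948 / 3.19 = 0.61.

C ≈ 0.61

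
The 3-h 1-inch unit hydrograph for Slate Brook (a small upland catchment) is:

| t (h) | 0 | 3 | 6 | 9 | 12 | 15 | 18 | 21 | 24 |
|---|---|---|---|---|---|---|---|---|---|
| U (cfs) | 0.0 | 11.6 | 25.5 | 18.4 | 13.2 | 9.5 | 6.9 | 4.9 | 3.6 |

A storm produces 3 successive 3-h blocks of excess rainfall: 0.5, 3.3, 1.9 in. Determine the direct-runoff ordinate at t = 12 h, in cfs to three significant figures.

Q ≈ 116 cfs

By discrete convolution, Q_j = Σ (P_i / 1 in) · U_{j−i}.
At t = 12 h (j=4): Q = (0.5/1)·13.2 + (3.3/1)·18.4 + (1.9/1)·25.5 = 116 cfs.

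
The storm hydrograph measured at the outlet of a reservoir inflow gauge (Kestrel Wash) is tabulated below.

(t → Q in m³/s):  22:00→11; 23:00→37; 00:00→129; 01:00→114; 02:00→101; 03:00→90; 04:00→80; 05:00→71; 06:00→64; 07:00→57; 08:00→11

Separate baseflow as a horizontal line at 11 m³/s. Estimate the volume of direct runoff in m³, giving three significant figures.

Direct-runoff ordinates (Q − Q_b): 0.0, 26.0, 118.0, 103.0, 90.0, 79.0, 69.0, 60.0, 53.0, 46.0, 0.0 m³/s.
ΣQ_DR = 644.0 m³/s.
With Δt = 1 h = 3600 s, V = ΣQ_DR · Δt = 644.0 × 3600 = 2.32 × 10^6 m³.

V ≈ 2.32 × 10^6 m³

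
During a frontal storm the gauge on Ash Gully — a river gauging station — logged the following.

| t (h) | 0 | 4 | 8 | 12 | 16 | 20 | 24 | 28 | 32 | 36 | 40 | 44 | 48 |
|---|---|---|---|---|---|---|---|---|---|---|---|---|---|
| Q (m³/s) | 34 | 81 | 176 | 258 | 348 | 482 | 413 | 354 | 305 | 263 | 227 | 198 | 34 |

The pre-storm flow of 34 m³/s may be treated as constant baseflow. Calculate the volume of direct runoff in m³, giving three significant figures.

Direct-runoff ordinates (Q − Q_b): 0.0, 47.0, 142.0, 224.0, 314.0, 448.0, 379.0, 320.0, 271.0, 229.0, 193.0, 164.0, 0.0 m³/s.
ΣQ_DR = 2731 m³/s.
With Δt = 4 h = 14400 s, V = ΣQ_DR · Δt = 2731 × 14400 = 3.93 × 10^7 m³.

V ≈ 3.93 × 10^7 m³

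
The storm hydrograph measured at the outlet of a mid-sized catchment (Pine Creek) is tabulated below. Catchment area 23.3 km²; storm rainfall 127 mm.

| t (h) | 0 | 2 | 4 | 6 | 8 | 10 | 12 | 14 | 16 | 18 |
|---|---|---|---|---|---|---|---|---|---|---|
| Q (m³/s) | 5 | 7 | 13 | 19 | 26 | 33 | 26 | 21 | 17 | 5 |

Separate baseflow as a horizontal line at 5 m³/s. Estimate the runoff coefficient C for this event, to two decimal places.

C ≈ 0.30

ΣQ_DR = 122.0 m³/s; V = ΣQ_DR·Δt = 8.784 × 10^5 m³.
Runoff depth d = V / A = 37.70 mm.
C = d / P = 37.70 / 127 = 0.30.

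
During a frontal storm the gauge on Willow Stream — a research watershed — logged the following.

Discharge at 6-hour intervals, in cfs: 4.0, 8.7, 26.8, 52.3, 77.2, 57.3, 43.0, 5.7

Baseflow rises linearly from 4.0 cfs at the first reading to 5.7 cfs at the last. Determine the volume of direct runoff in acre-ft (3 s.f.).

Direct-runoff ordinates (Q − Q_b): 0.00, 4.46, 22.31, 47.57, 72.23, 52.09, 37.54, 0.00 cfs.
ΣQ_DR = 236.2 cfs.
With Δt = 6 h = 21600 s, V = ΣQ_DR · Δt = 236.2 × 21600 = 5.10 × 10^6 ft³ = 117 acre-ft.

V ≈ 117 acre-ft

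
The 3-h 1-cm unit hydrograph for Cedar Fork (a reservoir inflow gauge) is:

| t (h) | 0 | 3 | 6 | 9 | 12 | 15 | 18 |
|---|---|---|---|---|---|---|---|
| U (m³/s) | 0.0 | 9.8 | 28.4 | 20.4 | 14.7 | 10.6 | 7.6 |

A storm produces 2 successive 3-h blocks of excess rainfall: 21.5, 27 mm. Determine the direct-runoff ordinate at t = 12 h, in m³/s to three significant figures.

Q ≈ 86.7 m³/s

By discrete convolution, Q_j = Σ (P_i / 10 mm) · U_{j−i}.
At t = 12 h (j=4): Q = (21.5/10)·14.7 + (27/10)·20.4 = 86.7 m³/s.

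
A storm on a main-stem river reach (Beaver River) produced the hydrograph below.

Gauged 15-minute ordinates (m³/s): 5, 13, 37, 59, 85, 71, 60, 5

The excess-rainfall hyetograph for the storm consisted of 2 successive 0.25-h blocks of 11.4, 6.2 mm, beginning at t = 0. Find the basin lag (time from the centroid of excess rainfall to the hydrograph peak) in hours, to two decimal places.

t_L ≈ 0.79 h

Centroid of excess rainfall: t_c = Σ P_i·t̄_i / ΣP_i = 0.2131 h (block centres at 0.125, 0.375 h).
Hydrograph peak occurs at t = 1 h, so basin lag t_L = 1 − 0.2131 = 0.79 h.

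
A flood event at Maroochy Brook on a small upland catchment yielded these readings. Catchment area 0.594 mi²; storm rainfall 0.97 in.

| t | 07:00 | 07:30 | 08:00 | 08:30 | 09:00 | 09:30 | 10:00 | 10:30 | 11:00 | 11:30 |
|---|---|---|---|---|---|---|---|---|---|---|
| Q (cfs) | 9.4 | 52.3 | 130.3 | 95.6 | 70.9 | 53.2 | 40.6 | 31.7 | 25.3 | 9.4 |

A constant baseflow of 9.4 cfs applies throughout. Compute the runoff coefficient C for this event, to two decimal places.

ΣQ_DR = 424.7 cfs; V = ΣQ_DR·Δt = 7.645 × 10^5 ft³.
Runoff depth d = V / A = 0.5540 in.
C = d / P = 0.5540 / 0.97 = 0.57.

C ≈ 0.57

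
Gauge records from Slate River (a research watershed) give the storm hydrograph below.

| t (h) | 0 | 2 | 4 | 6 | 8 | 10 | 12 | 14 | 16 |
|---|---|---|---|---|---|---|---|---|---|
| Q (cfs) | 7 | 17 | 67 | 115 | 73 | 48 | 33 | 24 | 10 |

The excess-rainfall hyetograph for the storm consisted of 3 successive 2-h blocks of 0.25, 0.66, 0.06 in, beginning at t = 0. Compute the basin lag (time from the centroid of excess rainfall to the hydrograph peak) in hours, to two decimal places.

t_L ≈ 3.39 h

Centroid of excess rainfall: t_c = Σ P_i·t̄_i / ΣP_i = 2.6082 h (block centres at 1, 3, 5 h).
Hydrograph peak occurs at t = 6 h, so basin lag t_L = 6 − 2.6082 = 3.39 h.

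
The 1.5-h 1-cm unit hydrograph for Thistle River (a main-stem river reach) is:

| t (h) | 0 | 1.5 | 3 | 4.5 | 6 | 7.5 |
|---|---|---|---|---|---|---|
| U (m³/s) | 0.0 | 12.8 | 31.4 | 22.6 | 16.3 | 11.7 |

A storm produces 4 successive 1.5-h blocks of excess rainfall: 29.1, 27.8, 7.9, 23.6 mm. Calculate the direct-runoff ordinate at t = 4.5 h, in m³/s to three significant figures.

By discrete convolution, Q_j = Σ (P_i / 10 mm) · U_{j−i}.
At t = 4.5 h (j=3): Q = (29.1/10)·22.6 + (27.8/10)·31.4 + (7.9/10)·12.8 + (23.6/10)·0.0 = 163 m³/s.

Q ≈ 163 m³/s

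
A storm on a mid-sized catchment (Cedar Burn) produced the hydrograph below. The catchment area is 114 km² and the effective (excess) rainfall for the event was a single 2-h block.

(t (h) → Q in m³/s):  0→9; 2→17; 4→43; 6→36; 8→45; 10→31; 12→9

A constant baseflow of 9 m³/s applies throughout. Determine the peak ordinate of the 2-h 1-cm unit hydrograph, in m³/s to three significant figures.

U_p ≈ 44.9 m³/s

Direct runoff: 0.0, 8.0, 34.0, 27.0, 36.0, 22.0, 0.0 m³/s; ΣQ_DR = 127.0 m³/s, peak = 36.0 m³/s.
Runoff depth d = ΣQ_DR·Δt / A = 127.0 × 7200 / (114 km²) = 8.021 mm.
The 1-cm UH is the DRH scaled by (10 mm)/d, so U_p = 36.0 × 10/8.021 = 44.9 m³/s.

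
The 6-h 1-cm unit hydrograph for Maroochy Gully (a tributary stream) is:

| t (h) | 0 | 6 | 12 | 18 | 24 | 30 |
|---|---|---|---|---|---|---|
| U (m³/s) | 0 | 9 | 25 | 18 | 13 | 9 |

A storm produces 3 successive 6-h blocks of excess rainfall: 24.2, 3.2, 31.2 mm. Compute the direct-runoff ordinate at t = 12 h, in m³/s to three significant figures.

Q ≈ 63.4 m³/s

By discrete convolution, Q_j = Σ (P_i / 10 mm) · U_{j−i}.
At t = 12 h (j=2): Q = (24.2/10)·25 + (3.2/10)·9 + (31.2/10)·0 = 63.4 m³/s.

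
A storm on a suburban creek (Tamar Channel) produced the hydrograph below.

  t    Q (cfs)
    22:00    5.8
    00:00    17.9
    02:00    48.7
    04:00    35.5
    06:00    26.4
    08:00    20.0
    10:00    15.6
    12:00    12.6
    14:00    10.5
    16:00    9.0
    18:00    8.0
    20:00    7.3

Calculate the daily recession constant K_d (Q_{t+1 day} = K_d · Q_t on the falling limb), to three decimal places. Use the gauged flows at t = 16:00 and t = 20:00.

K_d ≈ 0.285

Between t = 16:00 and t = 20:00 the flow falls from 9.0 to 7.3 cfs over 2×2 h = 4 h.
Per-interval ratio K = (7.3/9.0)^(1/2) = 0.9006; K_d = K^(24/2) = 0.285.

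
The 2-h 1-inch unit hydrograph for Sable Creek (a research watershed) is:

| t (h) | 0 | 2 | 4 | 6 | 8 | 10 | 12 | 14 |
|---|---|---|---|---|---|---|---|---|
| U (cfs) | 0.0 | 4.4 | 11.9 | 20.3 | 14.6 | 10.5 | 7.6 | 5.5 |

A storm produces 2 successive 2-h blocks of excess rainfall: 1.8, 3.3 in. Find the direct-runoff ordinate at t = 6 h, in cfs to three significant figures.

Q ≈ 75.8 cfs

By discrete convolution, Q_j = Σ (P_i / 1 in) · U_{j−i}.
At t = 6 h (j=3): Q = (1.8/1)·20.3 + (3.3/1)·11.9 = 75.8 cfs.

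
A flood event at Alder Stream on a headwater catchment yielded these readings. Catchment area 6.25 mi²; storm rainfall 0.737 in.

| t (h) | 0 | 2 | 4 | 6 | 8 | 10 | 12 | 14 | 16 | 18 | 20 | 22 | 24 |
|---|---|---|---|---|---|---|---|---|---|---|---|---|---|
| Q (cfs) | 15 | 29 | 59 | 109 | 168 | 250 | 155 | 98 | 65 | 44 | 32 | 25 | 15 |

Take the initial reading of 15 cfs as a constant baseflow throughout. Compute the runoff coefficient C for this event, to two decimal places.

C ≈ 0.58

ΣQ_DR = 869.0 cfs; V = ΣQ_DR·Δt = 6.257 × 10^6 ft³.
Runoff depth d = V / A = 0.4309 in.
C = d / P = 0.4309 / 0.737 = 0.58.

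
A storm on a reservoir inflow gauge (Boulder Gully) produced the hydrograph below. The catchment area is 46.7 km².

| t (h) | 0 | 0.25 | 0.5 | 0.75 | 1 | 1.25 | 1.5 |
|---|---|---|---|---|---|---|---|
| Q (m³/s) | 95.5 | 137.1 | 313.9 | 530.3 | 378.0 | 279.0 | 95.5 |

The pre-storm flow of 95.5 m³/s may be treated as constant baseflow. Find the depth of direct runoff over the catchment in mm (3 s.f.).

Direct runoff: 0.0, 41.6, 218.4, 434.8, 282.5, 183.5, 0.0 m³/s; ΣQ_DR = 1161 m³/s.
V = ΣQ_DR · Δt = 1161 × 900 s = 1.045 × 10^6 m³.
Over A = 46.7 km², depth = V / A = 22.4 mm.

d ≈ 22.4 mm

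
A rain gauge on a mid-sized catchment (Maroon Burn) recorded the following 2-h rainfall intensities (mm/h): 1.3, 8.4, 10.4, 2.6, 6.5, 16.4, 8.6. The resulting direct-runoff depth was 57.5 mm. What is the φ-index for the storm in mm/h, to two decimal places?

φ ≈ 4.31 mm/h

Only the 5 blocks with intensity above φ contribute runoff: 8.4, 10.4, 6.5, 16.4, 8.6 mm/h.
Σ(I−φ)·Δt = d  ⇒  (8.4+10.4+6.5+16.4+8.6 − 5φ)·2 = 57.5
φ = (50.30 − 57.5/2) / 5 = 4.31 mm/h.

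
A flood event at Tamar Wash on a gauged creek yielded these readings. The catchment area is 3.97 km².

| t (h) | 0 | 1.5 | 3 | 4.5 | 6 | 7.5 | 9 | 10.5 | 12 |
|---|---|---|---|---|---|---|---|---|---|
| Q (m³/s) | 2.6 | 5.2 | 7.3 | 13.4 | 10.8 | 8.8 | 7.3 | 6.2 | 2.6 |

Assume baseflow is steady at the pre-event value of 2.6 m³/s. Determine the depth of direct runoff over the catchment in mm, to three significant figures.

Direct runoff: 0.0, 2.6, 4.7, 10.8, 8.2, 6.2, 4.7, 3.6, 0.0 m³/s; ΣQ_DR = 40.80 m³/s.
V = ΣQ_DR · Δt = 40.80 × 5400 s = 2.203 × 10^5 m³.
Over A = 3.97 km², depth = V / A = 55.5 mm.

d ≈ 55.5 mm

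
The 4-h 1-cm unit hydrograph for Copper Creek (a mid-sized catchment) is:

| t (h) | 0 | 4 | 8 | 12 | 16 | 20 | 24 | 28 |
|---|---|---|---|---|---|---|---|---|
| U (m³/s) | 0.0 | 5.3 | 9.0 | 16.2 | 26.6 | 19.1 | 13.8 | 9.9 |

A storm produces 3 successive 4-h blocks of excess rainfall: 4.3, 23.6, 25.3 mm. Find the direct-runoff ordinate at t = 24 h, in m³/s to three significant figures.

Q ≈ 118 m³/s

By discrete convolution, Q_j = Σ (P_i / 10 mm) · U_{j−i}.
At t = 24 h (j=6): Q = (4.3/10)·13.8 + (23.6/10)·19.1 + (25.3/10)·26.6 = 118 m³/s.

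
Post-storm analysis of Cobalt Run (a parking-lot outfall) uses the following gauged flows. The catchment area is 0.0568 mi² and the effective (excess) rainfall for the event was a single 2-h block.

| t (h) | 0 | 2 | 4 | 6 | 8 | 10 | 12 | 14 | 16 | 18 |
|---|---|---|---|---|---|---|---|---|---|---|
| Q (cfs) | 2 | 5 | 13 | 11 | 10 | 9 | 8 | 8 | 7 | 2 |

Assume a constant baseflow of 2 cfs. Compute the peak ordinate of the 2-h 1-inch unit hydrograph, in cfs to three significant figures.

Direct runoff: 0.0, 3.0, 11.0, 9.0, 8.0, 7.0, 6.0, 6.0, 5.0, 0.0 cfs; ΣQ_DR = 55.00 cfs, peak = 11.0 cfs.
Runoff depth d = ΣQ_DR·Δt / A = 55.00 × 7200 / (0.0568 mi²) = 3.001 in.
The 1-inch UH is the DRH scaled by (1 in)/d, so U_p = 11.0 × 1/3.001 = 3.67 cfs.

U_p ≈ 3.67 cfs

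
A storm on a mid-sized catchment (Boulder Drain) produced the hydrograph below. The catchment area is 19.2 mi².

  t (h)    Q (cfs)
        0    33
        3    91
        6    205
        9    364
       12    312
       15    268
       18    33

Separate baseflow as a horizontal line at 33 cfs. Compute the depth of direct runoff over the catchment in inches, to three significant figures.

d ≈ 0.260 in

Direct runoff: 0.0, 58.0, 172.0, 331.0, 279.0, 235.0, 0.0 cfs; ΣQ_DR = 1075 cfs.
V = ΣQ_DR · Δt = 1075 × 10800 s = 1.161 × 10^7 ft³.
Over A = 19.2 mi², depth = V / A = 0.260 in.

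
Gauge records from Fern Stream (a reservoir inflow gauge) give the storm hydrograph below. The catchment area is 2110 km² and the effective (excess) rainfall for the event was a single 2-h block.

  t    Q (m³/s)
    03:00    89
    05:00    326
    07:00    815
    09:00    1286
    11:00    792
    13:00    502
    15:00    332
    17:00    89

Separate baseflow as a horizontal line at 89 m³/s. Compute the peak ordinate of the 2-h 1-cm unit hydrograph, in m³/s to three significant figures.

U_p ≈ 997 m³/s

Direct runoff: 0.0, 237.0, 726.0, 1197.0, 703.0, 413.0, 243.0, 0.0 m³/s; ΣQ_DR = 3519 m³/s, peak = 1197.0 m³/s.
Runoff depth d = ΣQ_DR·Δt / A = 3519 × 7200 / (2110 km²) = 12.01 mm.
The 1-cm UH is the DRH scaled by (10 mm)/d, so U_p = 1197.0 × 10/12.01 = 997 m³/s.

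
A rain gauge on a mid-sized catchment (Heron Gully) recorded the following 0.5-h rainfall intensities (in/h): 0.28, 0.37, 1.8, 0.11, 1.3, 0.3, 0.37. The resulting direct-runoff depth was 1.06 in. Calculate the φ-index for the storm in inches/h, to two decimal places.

φ ≈ 0.49 in/h

Only the 2 blocks with intensity above φ contribute runoff: 1.8, 1.3 in/h.
Σ(I−φ)·Δt = d  ⇒  (1.8+1.3 − 2φ)·0.5 = 1.06
φ = (3.100 − 1.06/0.5) / 2 = 0.49 in/h.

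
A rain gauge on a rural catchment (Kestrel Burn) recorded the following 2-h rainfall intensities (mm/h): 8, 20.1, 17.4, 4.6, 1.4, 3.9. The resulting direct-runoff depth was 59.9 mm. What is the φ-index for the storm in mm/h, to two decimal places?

φ ≈ 5.18 mm/h

Only the 3 blocks with intensity above φ contribute runoff: 8, 20.1, 17.4 mm/h.
Σ(I−φ)·Δt = d  ⇒  (8+20.1+17.4 − 3φ)·2 = 59.9
φ = (45.50 − 59.9/2) / 3 = 5.18 mm/h.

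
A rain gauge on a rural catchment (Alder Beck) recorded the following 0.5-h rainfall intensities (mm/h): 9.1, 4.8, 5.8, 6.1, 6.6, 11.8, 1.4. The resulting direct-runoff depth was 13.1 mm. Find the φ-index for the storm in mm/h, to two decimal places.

Only the 6 blocks with intensity above φ contribute runoff: 9.1, 4.8, 5.8, 6.1, 6.6, 11.8 mm/h.
Σ(I−φ)·Δt = d  ⇒  (9.1+4.8+5.8+6.1+6.6+11.8 − 6φ)·0.5 = 13.1
φ = (44.20 − 13.1/0.5) / 6 = 3.00 mm/h.

φ ≈ 3.00 mm/h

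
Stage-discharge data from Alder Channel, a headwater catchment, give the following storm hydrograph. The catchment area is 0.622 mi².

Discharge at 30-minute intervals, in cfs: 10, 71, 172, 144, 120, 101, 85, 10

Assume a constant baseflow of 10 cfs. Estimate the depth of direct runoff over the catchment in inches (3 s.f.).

Direct runoff: 0.0, 61.0, 162.0, 134.0, 110.0, 91.0, 75.0, 0.0 cfs; ΣQ_DR = 633.0 cfs.
V = ΣQ_DR · Δt = 633.0 × 1800 s = 1.139 × 10^6 ft³.
Over A = 0.622 mi², depth = V / A = 0.788 in.

d ≈ 0.788 in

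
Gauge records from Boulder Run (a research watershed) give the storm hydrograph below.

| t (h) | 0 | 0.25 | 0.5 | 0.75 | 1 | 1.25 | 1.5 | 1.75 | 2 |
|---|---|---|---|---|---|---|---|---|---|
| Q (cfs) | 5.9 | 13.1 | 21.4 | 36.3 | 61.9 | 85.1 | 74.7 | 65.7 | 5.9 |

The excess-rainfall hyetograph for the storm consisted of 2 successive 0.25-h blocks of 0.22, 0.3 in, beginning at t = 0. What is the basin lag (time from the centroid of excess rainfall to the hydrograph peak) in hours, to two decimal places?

Centroid of excess rainfall: t_c = Σ P_i·t̄_i / ΣP_i = 0.2692 h (block centres at 0.125, 0.375 h).
Hydrograph peak occurs at t = 1.25 h, so basin lag t_L = 1.25 − 0.2692 = 0.98 h.

t_L ≈ 0.98 h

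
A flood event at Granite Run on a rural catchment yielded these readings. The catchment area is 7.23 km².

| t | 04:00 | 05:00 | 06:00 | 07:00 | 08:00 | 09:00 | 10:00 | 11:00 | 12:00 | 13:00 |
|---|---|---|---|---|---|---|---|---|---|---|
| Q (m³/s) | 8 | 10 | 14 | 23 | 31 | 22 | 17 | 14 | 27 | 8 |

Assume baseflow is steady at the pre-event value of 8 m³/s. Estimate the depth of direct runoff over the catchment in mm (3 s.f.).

d ≈ 46.8 mm

Direct runoff: 0.0, 2.0, 6.0, 15.0, 23.0, 14.0, 9.0, 6.0, 19.0, 0.0 m³/s; ΣQ_DR = 94.00 m³/s.
V = ΣQ_DR · Δt = 94.00 × 3600 s = 3.384 × 10^5 m³.
Over A = 7.23 km², depth = V / A = 46.8 mm.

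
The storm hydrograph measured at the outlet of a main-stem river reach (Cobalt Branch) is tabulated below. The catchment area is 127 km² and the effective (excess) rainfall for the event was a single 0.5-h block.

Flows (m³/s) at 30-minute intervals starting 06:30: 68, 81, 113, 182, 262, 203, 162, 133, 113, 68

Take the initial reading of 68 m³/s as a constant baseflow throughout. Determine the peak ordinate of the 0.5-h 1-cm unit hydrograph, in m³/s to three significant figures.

U_p ≈ 194 m³/s

Direct runoff: 0.0, 13.0, 45.0, 114.0, 194.0, 135.0, 94.0, 65.0, 45.0, 0.0 m³/s; ΣQ_DR = 705.0 m³/s, peak = 194.0 m³/s.
Runoff depth d = ΣQ_DR·Δt / A = 705.0 × 1800 / (127 km²) = 9.992 mm.
The 1-cm UH is the DRH scaled by (10 mm)/d, so U_p = 194.0 × 10/9.992 = 194 m³/s.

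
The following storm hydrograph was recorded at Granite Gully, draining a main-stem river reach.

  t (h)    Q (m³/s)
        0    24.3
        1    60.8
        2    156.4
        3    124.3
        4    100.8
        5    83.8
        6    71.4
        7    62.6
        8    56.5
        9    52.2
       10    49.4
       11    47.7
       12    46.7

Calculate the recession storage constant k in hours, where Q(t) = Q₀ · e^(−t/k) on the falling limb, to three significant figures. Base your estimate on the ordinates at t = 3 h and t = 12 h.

k ≈ 9.19 h

On the falling limb, Q drops from 124.3 to 46.7 m³/s between t = 3 h and t = 12 h (Δt = 9 h).
k = −Δt / ln(Q₂/Q₁) = −9 / ln(46.7/124.3) = 9.19 h.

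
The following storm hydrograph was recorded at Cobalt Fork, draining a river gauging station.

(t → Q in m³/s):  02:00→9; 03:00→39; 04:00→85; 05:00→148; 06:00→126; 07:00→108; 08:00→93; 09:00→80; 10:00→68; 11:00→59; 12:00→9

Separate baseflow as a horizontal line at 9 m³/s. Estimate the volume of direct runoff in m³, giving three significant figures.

V ≈ 2.61 × 10^6 m³

Direct-runoff ordinates (Q − Q_b): 0.0, 30.0, 76.0, 139.0, 117.0, 99.0, 84.0, 71.0, 59.0, 50.0, 0.0 m³/s.
ΣQ_DR = 725.0 m³/s.
With Δt = 1 h = 3600 s, V = ΣQ_DR · Δt = 725.0 × 3600 = 2.61 × 10^6 m³.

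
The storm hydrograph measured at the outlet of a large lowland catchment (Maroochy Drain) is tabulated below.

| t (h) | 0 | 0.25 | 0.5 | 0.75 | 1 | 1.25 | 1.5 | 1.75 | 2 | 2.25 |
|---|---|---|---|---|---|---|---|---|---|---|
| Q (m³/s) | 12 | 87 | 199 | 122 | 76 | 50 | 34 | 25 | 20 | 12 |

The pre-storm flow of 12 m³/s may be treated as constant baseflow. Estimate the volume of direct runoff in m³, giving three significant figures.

V ≈ 4.65 × 10^5 m³

Direct-runoff ordinates (Q − Q_b): 0.0, 75.0, 187.0, 110.0, 64.0, 38.0, 22.0, 13.0, 8.0, 0.0 m³/s.
ΣQ_DR = 517.0 m³/s.
With Δt = 0.25 h = 900 s, V = ΣQ_DR · Δt = 517.0 × 900 = 4.65 × 10^5 m³.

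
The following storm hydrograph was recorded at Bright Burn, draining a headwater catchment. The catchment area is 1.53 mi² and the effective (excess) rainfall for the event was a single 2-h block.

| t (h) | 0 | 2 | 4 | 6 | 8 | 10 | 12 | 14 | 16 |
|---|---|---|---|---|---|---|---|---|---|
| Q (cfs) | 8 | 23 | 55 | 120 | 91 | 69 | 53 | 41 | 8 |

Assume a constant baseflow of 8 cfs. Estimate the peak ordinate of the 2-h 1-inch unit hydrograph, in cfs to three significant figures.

Direct runoff: 0.0, 15.0, 47.0, 112.0, 83.0, 61.0, 45.0, 33.0, 0.0 cfs; ΣQ_DR = 396.0 cfs, peak = 112.0 cfs.
Runoff depth d = ΣQ_DR·Δt / A = 396.0 × 7200 / (1.53 mi²) = 0.8021 in.
The 1-inch UH is the DRH scaled by (1 in)/d, so U_p = 112.0 × 1/0.8021 = 140 cfs.

U_p ≈ 140 cfs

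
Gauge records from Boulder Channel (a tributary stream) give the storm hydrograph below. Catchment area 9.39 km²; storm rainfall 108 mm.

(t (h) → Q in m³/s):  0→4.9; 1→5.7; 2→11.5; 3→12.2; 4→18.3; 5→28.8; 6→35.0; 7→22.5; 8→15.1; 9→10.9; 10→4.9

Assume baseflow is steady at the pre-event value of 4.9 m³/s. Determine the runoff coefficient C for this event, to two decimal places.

C ≈ 0.41

ΣQ_DR = 115.9 m³/s; V = ΣQ_DR·Δt = 4.172 × 10^5 m³.
Runoff depth d = V / A = 44.43 mm.
C = d / P = 44.43 / 108 = 0.41.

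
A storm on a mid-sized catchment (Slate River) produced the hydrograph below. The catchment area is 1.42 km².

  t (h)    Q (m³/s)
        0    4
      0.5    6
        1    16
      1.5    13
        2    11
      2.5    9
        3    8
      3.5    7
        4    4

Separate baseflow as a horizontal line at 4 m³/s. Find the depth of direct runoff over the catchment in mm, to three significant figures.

d ≈ 53.2 mm

Direct runoff: 0.0, 2.0, 12.0, 9.0, 7.0, 5.0, 4.0, 3.0, 0.0 m³/s; ΣQ_DR = 42.00 m³/s.
V = ΣQ_DR · Δt = 42.00 × 1800 s = 75600 m³.
Over A = 1.42 km², depth = V / A = 53.2 mm.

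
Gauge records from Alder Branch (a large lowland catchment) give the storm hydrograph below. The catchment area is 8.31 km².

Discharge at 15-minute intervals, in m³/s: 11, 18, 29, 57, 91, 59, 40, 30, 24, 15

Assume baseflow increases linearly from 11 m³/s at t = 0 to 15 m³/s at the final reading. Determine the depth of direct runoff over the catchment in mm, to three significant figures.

Direct runoff: 0.00, 6.56, 17.11, 44.67, 78.22, 45.78, 26.33, 15.89, 9.44, 0.00 m³/s; ΣQ_DR = 244.0 m³/s.
V = ΣQ_DR · Δt = 244.0 × 900 s = 2.196 × 10^5 m³.
Over A = 8.31 km², depth = V / A = 26.4 mm.

d ≈ 26.4 mm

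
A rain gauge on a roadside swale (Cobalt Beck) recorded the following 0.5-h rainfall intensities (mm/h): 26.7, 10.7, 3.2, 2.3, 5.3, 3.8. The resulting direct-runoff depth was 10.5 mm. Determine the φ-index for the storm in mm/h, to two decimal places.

φ ≈ 8.20 mm/h

Only the 2 blocks with intensity above φ contribute runoff: 26.7, 10.7 mm/h.
Σ(I−φ)·Δt = d  ⇒  (26.7+10.7 − 2φ)·0.5 = 10.5
φ = (37.40 − 10.5/0.5) / 2 = 8.20 mm/h.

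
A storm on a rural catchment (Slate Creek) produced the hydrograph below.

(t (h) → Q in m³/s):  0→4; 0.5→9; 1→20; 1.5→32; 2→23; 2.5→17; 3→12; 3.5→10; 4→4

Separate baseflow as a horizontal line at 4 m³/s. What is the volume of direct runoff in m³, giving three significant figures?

V ≈ 1.71 × 10^5 m³

Direct-runoff ordinates (Q − Q_b): 0.0, 5.0, 16.0, 28.0, 19.0, 13.0, 8.0, 6.0, 0.0 m³/s.
ΣQ_DR = 95.00 m³/s.
With Δt = 0.5 h = 1800 s, V = ΣQ_DR · Δt = 95.00 × 1800 = 1.71 × 10^5 m³.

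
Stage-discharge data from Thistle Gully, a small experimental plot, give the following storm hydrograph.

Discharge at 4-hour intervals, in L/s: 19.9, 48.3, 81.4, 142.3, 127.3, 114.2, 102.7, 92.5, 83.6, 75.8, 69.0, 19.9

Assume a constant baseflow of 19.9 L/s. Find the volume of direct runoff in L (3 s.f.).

Direct-runoff ordinates (Q − Q_b): 0.0, 28.4, 61.5, 122.4, 107.4, 94.3, 82.8, 72.6, 63.7, 55.9, 49.1, 0.0 L/s.
ΣQ_DR = 738.1 L/s.
With Δt = 4 h = 14400 s, V = ΣQ_DR · Δt = 738.1 × 14400 = 1.06 × 10^7 L.

V ≈ 1.06 × 10^7 L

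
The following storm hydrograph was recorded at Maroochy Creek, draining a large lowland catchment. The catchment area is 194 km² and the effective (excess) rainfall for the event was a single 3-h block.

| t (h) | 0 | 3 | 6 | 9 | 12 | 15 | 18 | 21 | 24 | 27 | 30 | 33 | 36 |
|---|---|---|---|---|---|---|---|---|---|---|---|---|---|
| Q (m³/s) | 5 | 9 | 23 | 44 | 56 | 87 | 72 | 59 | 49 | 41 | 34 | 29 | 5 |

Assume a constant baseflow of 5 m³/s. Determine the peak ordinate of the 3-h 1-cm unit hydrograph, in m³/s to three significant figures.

U_p ≈ 32.9 m³/s

Direct runoff: 0.0, 4.0, 18.0, 39.0, 51.0, 82.0, 67.0, 54.0, 44.0, 36.0, 29.0, 24.0, 0.0 m³/s; ΣQ_DR = 448.0 m³/s, peak = 82.0 m³/s.
Runoff depth d = ΣQ_DR·Δt / A = 448.0 × 10800 / (194 km²) = 24.94 mm.
The 1-cm UH is the DRH scaled by (10 mm)/d, so U_p = 82.0 × 10/24.94 = 32.9 m³/s.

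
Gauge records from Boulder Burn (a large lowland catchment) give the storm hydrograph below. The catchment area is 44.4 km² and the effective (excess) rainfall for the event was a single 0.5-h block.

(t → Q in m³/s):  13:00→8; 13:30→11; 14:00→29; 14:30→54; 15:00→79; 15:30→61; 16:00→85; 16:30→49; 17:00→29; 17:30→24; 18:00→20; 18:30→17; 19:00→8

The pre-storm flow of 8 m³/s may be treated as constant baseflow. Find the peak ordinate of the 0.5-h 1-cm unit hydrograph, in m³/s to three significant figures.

U_p ≈ 51.3 m³/s

Direct runoff: 0.0, 3.0, 21.0, 46.0, 71.0, 53.0, 77.0, 41.0, 21.0, 16.0, 12.0, 9.0, 0.0 m³/s; ΣQ_DR = 370.0 m³/s, peak = 77.0 m³/s.
Runoff depth d = ΣQ_DR·Δt / A = 370.0 × 1800 / (44.4 km²) = 15.00 mm.
The 1-cm UH is the DRH scaled by (10 mm)/d, so U_p = 77.0 × 10/15.00 = 51.3 m³/s.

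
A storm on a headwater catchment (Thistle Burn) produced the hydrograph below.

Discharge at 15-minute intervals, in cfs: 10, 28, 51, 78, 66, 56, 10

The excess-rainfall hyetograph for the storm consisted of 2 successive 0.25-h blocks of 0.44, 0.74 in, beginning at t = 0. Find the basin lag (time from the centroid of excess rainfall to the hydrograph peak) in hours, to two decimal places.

t_L ≈ 0.47 h

Centroid of excess rainfall: t_c = Σ P_i·t̄_i / ΣP_i = 0.2818 h (block centres at 0.125, 0.375 h).
Hydrograph peak occurs at t = 0.75 h, so basin lag t_L = 0.75 − 0.2818 = 0.47 h.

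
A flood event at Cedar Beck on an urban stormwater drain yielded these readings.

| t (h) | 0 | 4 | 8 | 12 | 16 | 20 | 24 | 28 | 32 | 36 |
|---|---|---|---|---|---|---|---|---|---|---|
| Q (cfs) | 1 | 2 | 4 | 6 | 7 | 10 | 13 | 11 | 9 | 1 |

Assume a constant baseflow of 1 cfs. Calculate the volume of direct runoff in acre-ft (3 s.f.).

V ≈ 17.9 acre-ft

Direct-runoff ordinates (Q − Q_b): 0.0, 1.0, 3.0, 5.0, 6.0, 9.0, 12.0, 10.0, 8.0, 0.0 cfs.
ΣQ_DR = 54.00 cfs.
With Δt = 4 h = 14400 s, V = ΣQ_DR · Δt = 54.00 × 14400 = 7.78 × 10^5 ft³ = 17.9 acre-ft.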